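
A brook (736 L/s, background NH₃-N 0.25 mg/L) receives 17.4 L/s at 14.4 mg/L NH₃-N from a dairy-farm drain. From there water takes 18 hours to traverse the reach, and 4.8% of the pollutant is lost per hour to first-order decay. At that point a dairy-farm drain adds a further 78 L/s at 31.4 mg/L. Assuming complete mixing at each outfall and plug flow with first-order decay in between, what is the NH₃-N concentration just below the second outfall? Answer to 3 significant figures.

3.16 mg/L

Mixed concentration C = ΣQC/ΣQ = (736.0·0.2500 + 17.40·14.40) / 753.4 = 434.6/753.4 = 0.5768 mg/L; combined flow 753.4 L/s.
4.8%/h lost → k = −ln(1 − 0.048) = 0.04919 h⁻¹.
Applying C = C₀e^(−kt): 0.5768 × 0.4125 = 0.2380 mg/L.
Second outfall: C = (753.4·0.2380 + 78.00·31.40)/831.4 = 3.162 mg/L.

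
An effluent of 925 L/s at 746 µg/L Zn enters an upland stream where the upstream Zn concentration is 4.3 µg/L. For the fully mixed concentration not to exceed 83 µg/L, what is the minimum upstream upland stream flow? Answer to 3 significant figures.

7790 L/s

Set C_mix = 83: (Q·4.300 + 925.0·746.0) / (Q + 925.0) = 83
→ Q = 925.0·(746.0 − 83)/(83 − 4.300) = 7793 L/s.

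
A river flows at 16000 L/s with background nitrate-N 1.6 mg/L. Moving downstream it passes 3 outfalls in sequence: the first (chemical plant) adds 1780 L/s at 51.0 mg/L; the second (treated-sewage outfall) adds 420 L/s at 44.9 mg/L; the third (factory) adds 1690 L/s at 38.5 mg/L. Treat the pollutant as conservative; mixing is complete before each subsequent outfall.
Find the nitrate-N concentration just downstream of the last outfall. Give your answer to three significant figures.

Below outfall 1: Q → 17780 L/s, C = (16000·1.600 + 1780·51.00)/17780 = 6.546 mg/L.
Below outfall 2: Q → 18200 L/s, C = (17780·6.546 + 420.0·44.90)/18200 = 7.431 mg/L.
Below outfall 3: Q → 19890 L/s, C = (18200·7.431 + 1690·38.50)/19890 = 10.07 mg/L.

10.1 mg/L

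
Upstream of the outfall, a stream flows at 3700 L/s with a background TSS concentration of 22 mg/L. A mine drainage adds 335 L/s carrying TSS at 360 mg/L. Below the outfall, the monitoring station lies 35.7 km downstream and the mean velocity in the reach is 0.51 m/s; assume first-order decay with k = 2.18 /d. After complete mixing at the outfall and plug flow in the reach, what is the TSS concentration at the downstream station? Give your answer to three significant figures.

8.56 mg/L

Flow-weighted average: C = (3700·22.00 + 335.0·360.0) / 4035 = 202000/4035 = 50.06 mg/L.
Travel time t = 35.7·1000 / 0.51 = 70000 s = 19.44 h.
First-order decay: C = 50.06·exp(−k·t) = 50.06·0.1710 = 8.560 mg/L.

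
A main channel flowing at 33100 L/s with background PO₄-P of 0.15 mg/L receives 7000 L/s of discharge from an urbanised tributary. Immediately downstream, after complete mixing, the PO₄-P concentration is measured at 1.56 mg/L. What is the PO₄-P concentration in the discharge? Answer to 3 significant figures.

Mass balance: 33100·0.1500 + 7000·Cₑ = 40100·1.560
→ Cₑ = (40100·1.560 − 33100·0.1500) / 7000 = 8.227 mg/L.

8.23 mg/L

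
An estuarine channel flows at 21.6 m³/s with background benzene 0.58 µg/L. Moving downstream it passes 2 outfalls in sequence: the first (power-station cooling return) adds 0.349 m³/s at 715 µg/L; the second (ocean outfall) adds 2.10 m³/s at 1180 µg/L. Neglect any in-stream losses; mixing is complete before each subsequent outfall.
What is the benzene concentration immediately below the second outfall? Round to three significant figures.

114 µg/L

Below outfall 1: Q → 21.95 m³/s, C = (21.60·0.5800 + 0.3490·715.0)/21.95 = 11.94 µg/L.
Below outfall 2: Q → 24.05 m³/s, C = (21.95·11.94 + 2.100·1180)/24.05 = 113.9 µg/L.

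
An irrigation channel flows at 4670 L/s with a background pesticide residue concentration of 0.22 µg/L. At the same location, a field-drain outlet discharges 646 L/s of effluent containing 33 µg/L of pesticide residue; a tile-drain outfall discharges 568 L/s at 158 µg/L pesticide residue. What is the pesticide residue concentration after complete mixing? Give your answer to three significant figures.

19.0 µg/L

Mass balance: C = (4670·0.2200 + 646.0·33.00 + 568.0·158.0) / 5884 = 112100/5884 = 19.05 µg/L.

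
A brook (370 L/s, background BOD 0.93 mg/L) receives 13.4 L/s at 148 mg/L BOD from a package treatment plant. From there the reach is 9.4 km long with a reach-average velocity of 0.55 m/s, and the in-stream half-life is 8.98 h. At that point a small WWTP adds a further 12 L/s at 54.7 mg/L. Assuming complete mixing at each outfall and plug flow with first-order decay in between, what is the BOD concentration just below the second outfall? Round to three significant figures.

5.74 mg/L

Mass balance: C = (370.0·0.9300 + 13.40·148.0) / 383.4 = 2327/383.4 = 6.070 mg/L; combined flow 383.4 L/s.
Travel time t = 9.4·1000 / 0.55 = 17090 s = 4.747 h.
Half-life 8.98 h → k = ln 2 / 8.98 = 0.07719 h⁻¹ = 1.853 d⁻¹.
Decay over the reach: 6.070·exp(−kt) = 6.070·0.6932 = 4.208 mg/L.
Second outfall: C = (383.4·4.208 + 12.00·54.70)/395.4 = 5.740 mg/L.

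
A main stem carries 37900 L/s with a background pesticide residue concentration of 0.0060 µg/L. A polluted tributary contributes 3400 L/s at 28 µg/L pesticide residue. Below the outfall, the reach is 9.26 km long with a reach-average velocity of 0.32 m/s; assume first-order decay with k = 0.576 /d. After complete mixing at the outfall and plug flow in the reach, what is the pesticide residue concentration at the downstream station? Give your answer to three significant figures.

Mixed concentration C = ΣQC/ΣQ = (37900·0.006000 + 3400·28.00) / 41300 = 95430/41300 = 2.311 µg/L.
Travel time t = 9.26·1000 / 0.32 = 28940 s = 8.038 h.
Decay over the reach: 2.311·exp(−kt) = 2.311·0.8246 = 1.905 µg/L.

1.91 µg/L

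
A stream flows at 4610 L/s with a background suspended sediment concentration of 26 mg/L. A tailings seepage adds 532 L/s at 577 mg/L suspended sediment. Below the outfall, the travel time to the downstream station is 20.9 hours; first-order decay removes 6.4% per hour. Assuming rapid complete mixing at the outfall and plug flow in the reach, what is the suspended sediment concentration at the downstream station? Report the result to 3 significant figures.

Mixed concentration C = ΣQC/ΣQ = (4610·26.00 + 532.0·577.0) / 5142 = 426800/5142 = 83.01 mg/L.
6.4%/h lost → k = −ln(1 − 0.064) = 0.06614 h⁻¹.
First-order decay: C = 83.01·exp(−k·t) = 83.01·0.2510 = 20.83 mg/L.

20.8 mg/L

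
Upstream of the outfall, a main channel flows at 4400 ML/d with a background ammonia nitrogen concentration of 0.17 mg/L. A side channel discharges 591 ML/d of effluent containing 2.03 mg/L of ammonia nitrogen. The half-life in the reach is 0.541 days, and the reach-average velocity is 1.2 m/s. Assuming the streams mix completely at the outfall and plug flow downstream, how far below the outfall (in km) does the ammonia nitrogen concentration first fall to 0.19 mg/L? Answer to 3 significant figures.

Conservation of mass: C = (4400·0.1700 + 591.0·2.030) / 4991 = 1948/4991 = 0.3902 mg/L.
Half-life 0.541 d → k = ln 2 / 0.541 = 1.281 d⁻¹.
Set 0.3902·exp(−k·t) = 0.19 → t = ln(0.3902/0.19)/k = 48540 s = 13.48 h.
Distance = v·t = 1.2·48540 = 58240 m = 58.24 km.

58.2 km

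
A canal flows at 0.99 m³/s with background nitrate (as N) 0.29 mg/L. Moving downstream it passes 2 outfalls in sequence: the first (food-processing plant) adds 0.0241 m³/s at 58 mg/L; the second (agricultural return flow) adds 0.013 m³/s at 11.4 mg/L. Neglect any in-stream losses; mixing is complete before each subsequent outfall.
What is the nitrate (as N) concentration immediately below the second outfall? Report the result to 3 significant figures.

Below outfall 1: Q → 1.014 m³/s, C = (0.9900·0.2900 + 0.02410·58.00)/1.014 = 1.661 mg/L.
Below outfall 2: Q → 1.027 m³/s, C = (1.014·1.661 + 0.01300·11.40)/1.027 = 1.785 mg/L.

1.78 mg/L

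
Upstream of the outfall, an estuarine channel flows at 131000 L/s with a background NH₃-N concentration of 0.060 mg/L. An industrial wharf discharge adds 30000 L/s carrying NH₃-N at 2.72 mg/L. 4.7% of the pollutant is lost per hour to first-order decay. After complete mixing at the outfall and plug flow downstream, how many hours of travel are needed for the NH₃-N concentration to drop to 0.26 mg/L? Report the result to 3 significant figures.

Flow-weighted average: C = (131000·0.06000 + 30000·2.720) / 161000 = 89460/161000 = 0.5557 mg/L.
4.7%/h lost → k = −ln(1 − 0.047) = 0.04814 h⁻¹.
0.5557·exp(−k·t) = 0.26 → t = ln(0.5557/0.26)/k = 56790 s = 15.78 h.

15.8 h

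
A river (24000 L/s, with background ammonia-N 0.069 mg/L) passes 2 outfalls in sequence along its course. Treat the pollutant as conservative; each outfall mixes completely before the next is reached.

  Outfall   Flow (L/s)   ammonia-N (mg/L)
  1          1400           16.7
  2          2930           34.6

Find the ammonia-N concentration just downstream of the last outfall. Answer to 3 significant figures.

4.46 mg/L

After outfall 1: Q = 24000 + 1400 = 25400 L/s; C = (24000·0.06900 + 1400·16.70)/25400 = 0.9857 mg/L.
After outfall 2: Q = 25400 + 2930 = 28330 L/s; C = (25400·0.9857 + 2930·34.60)/28330 = 4.462 mg/L.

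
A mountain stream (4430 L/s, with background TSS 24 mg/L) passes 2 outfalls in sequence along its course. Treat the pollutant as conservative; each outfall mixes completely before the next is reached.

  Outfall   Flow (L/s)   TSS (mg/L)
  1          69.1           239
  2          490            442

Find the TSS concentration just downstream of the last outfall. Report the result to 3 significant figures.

68.0 mg/L

After outfall 1: Q = 4430 + 69.10 = 4499 L/s; C = (4430·24.00 + 69.10·239.0)/4499 = 27.30 mg/L.
After outfall 2: Q = 4499 + 490.0 = 4989 L/s; C = (4499·27.30 + 490.0·442.0)/4989 = 68.03 mg/L.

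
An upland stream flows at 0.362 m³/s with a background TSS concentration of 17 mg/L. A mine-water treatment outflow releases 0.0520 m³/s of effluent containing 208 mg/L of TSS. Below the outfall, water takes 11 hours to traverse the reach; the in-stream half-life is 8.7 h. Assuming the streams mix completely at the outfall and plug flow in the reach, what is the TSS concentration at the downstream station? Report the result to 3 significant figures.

Mass balance: C = (0.3620·17.00 + 0.05200·208.0) / 0.4140 = 16.97/0.4140 = 40.99 mg/L.
Half-life 8.7 h → k = ln 2 / 8.7 = 0.07967 h⁻¹ = 1.912 d⁻¹.
First-order decay: C = 40.99·exp(−k·t) = 40.99·0.4163 = 17.06 mg/L.

17.1 mg/L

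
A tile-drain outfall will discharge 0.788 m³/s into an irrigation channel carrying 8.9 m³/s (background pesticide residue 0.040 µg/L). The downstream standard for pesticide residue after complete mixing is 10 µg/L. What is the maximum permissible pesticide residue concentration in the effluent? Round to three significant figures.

122 µg/L

At the limit, (Qr·Cr + Qe·Cₑ)/(Qr + Qe) = 10:
Cₑ = (9.688·10 − 8.900·0.04000) / 0.7880 = 122.5 µg/L.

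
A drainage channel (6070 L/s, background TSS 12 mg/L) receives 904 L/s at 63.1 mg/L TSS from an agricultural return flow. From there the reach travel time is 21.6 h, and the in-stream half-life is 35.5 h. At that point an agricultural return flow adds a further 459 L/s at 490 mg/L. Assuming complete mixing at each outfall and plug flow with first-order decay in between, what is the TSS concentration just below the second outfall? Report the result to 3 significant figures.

Mixed concentration C = ΣQC/ΣQ = (6070·12.00 + 904.0·63.10) / 6974 = 129900/6974 = 18.62 mg/L; combined flow 6974 L/s.
Half-life 35.5 h → k = ln 2 / 35.5 = 0.01953 h⁻¹ = 0.4686 d⁻¹.
First-order decay: C = 18.62·exp(−k·t) = 18.62·0.6559 = 12.22 mg/L.
Second outfall: C = (6974·12.22 + 459.0·490.0)/7433 = 41.72 mg/L.

41.7 mg/L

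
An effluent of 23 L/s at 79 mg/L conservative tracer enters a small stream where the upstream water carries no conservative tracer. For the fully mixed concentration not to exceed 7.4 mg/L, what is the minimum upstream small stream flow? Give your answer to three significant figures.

223 L/s

Set C_mix = 7.4: (Q·0 + 23.00·79.00) / (Q + 23.00) = 7.4
→ Q = 23.00·(79.00 − 7.4)/(7.4 − 0) = 222.5 L/s.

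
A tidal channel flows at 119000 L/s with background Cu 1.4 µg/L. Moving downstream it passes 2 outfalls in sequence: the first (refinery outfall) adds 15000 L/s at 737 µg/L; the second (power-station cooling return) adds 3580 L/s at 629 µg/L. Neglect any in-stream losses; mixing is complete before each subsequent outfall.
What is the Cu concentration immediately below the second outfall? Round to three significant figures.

After outfall 1: Q = 119000 + 15000 = 134000 L/s; C = (119000·1.400 + 15000·737.0)/134000 = 83.74 µg/L.
After outfall 2: Q = 134000 + 3580 = 137600 L/s; C = (134000·83.74 + 3580·629.0)/137600 = 97.93 µg/L.

97.9 µg/L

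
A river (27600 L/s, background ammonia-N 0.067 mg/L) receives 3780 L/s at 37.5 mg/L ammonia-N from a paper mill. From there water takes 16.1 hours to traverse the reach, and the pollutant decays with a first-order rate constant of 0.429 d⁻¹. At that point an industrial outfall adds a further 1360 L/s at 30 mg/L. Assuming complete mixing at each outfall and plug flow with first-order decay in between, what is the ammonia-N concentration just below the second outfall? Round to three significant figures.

Conservation of mass: C = (27600·0.06700 + 3780·37.50) / 31380 = 143600/31380 = 4.576 mg/L; combined flow 31380 L/s.
Applying C = C₀e^(−kt): 4.576 × 0.7499 = 3.432 mg/L.
At the second outfall, C = (31380·3.432 + 1360·30.00) / (31380 + 1360) = 4.535 mg/L.

4.54 mg/L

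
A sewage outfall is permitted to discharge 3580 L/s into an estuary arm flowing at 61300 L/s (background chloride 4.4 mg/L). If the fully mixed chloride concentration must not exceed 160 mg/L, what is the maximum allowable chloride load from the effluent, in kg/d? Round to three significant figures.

Mass balance at the limit: 61300·4.400 + 3580·Cₑ = 64880·160 → Cₑ = 2824 mg/L.
3580 L/s = 3.580 m³/s. Load = 3.580 m³/s × 2824 g/m³ × 86 400 s/d = 873600 kg/d.

874000 kg/d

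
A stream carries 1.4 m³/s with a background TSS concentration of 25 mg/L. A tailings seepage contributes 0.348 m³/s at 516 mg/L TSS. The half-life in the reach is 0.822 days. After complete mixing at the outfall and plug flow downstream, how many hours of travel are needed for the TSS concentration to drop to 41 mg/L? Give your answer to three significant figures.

Mixed concentration C = ΣQC/ΣQ = (1.400·25.00 + 0.3480·516.0) / 1.748 = 214.6/1.748 = 122.8 mg/L.
Half-life 0.822 d → k = ln 2 / 0.822 = 0.8432 d⁻¹.
122.8·exp(−k·t) = 41 → t = ln(122.8/41)/k = 112400 s = 31.21 h.

31.2 h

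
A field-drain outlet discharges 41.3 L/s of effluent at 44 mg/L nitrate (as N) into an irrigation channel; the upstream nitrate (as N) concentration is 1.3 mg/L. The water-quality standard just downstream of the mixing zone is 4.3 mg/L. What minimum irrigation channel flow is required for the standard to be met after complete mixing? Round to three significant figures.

Set C_mix = 4.3: (Q·1.300 + 41.30·44.00) / (Q + 41.30) = 4.3
→ Q = 41.30·(44.00 − 4.3)/(4.3 − 1.300) = 546.5 L/s.

547 L/s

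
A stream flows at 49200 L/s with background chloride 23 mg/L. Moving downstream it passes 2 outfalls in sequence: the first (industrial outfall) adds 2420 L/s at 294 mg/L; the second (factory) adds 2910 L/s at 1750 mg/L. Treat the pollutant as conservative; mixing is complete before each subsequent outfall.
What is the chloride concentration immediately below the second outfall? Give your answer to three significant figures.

127 mg/L

After outfall 1: Q = 49200 + 2420 = 51620 L/s; C = (49200·23.00 + 2420·294.0)/51620 = 35.70 mg/L.
After outfall 2: Q = 51620 + 2910 = 54530 L/s; C = (51620·35.70 + 2910·1750)/54530 = 127.2 mg/L.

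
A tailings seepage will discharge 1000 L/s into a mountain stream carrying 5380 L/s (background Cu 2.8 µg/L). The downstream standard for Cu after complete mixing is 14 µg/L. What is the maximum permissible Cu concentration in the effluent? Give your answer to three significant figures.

74.3 µg/L

At the limit, (Qr·Cr + Qe·Cₑ)/(Qr + Qe) = 14:
Cₑ = (6380·14 − 5380·2.800) / 1000 = 74.26 µg/L.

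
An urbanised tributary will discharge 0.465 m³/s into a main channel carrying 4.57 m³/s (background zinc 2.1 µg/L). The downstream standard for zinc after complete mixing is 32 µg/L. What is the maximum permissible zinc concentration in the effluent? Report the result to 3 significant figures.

326 µg/L

At the limit, (Qr·Cr + Qe·Cₑ)/(Qr + Qe) = 32:
Cₑ = (5.035·32 − 4.570·2.100) / 0.4650 = 325.9 µg/L.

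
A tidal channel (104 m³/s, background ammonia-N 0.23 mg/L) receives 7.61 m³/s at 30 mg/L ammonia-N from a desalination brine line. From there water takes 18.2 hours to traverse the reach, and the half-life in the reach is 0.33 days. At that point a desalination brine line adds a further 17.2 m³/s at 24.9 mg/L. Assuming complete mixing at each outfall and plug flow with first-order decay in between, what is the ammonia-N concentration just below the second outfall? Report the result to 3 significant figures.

Mass balance: C = (104.0·0.2300 + 7.610·30.00) / 111.6 = 252.2/111.6 = 2.260 mg/L; combined flow 111.6 m³/s.
Half-life 0.33 d → k = ln 2 / 0.33 = 2.100 d⁻¹.
After decay, C = 2.260 × e^(−kt) = 2.260 × 0.2033 = 0.4595 mg/L.
At the second outfall, C = (111.6·0.4595 + 17.20·24.90) / (111.6 + 17.20) = 3.723 mg/L.

3.72 mg/L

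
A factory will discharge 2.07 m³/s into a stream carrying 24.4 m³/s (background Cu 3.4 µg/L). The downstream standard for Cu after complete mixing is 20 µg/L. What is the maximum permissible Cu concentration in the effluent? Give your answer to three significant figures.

216 µg/L

At the limit, (Qr·Cr + Qe·Cₑ)/(Qr + Qe) = 20:
Cₑ = (26.47·20 − 24.40·3.400) / 2.070 = 215.7 µg/L.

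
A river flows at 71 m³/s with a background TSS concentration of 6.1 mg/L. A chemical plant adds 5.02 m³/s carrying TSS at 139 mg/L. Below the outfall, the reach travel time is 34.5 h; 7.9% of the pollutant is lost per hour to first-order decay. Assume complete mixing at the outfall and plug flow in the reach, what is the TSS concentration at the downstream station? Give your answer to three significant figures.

Flow-weighted average: C = (71.00·6.100 + 5.020·139.0) / 76.02 = 1131/76.02 = 14.88 mg/L.
7.9%/h lost → k = −ln(1 − 0.079) = 0.08230 h⁻¹.
After decay, C = 14.88 × e^(−kt) = 14.88 × 0.05847 = 0.8699 mg/L.

0.870 mg/L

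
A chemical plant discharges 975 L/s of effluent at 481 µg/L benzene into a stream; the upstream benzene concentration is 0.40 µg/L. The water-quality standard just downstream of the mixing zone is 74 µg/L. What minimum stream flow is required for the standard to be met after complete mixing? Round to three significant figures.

Set C_mix = 74: (Q·0.4000 + 975.0·481.0) / (Q + 975.0) = 74
→ Q = 975.0·(481.0 − 74)/(74 − 0.4000) = 5392 L/s.

5390 L/s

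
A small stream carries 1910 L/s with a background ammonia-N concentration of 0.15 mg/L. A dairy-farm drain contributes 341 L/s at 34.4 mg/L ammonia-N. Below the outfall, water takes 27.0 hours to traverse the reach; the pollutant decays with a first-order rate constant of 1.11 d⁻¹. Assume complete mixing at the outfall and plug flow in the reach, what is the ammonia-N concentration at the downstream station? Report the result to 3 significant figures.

Conservation of mass: C = (1910·0.1500 + 341.0·34.40) / 2251 = 12020/2251 = 5.338 mg/L.
First-order decay: C = 5.338·exp(−k·t) = 5.338·0.2869 = 1.531 mg/L.

1.53 mg/L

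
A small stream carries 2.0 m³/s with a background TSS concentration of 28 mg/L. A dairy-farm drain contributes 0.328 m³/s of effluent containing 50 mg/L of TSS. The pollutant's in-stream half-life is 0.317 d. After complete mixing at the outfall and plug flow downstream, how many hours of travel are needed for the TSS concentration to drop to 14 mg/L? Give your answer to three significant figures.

Mass balance: C = (2.000·28.00 + 0.3280·50.00) / 2.328 = 72.40/2.328 = 31.10 mg/L.
Half-life 0.317 d → k = ln 2 / 0.317 = 2.187 d⁻¹.
31.10·exp(−k·t) = 14 → t = ln(31.10/14)/k = 31540 s = 8.760 h.

8.76 h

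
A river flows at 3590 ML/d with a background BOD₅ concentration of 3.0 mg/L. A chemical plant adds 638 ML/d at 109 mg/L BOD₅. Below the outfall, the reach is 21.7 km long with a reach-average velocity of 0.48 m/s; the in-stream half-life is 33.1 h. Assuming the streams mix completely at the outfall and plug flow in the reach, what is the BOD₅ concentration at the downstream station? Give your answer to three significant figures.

Conservation of mass: C = (3590·3.000 + 638.0·109.0) / 4228 = 80310/4228 = 19.00 mg/L.
Travel time t = 21.7·1000 / 0.48 = 45210 s = 12.56 h.
Half-life 33.1 h → k = ln 2 / 33.1 = 0.02094 h⁻¹ = 0.5026 d⁻¹.
After decay, C = 19.00 × e^(−kt) = 19.00 × 0.7688 = 14.60 mg/L.

14.6 mg/L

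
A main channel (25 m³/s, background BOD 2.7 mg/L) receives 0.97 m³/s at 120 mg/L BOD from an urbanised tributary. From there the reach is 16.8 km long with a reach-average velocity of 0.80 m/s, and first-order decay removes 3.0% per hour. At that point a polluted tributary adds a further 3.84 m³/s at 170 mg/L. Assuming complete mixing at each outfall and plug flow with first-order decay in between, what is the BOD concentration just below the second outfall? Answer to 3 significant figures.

Mixed concentration C = ΣQC/ΣQ = (25.00·2.700 + 0.9700·120.0) / 25.97 = 183.9/25.97 = 7.081 mg/L; combined flow 25.97 m³/s.
Travel time t = 16.8·1000 / 0.80 = 21000 s = 5.833 h.
3.0%/h lost → k = −ln(1 − 0.03) = 0.03046 h⁻¹.
After decay, C = 7.081 × e^(−kt) = 7.081 × 0.8372 = 5.929 mg/L.
Second outfall: C = (25.97·5.929 + 3.840·170.0)/29.81 = 27.06 mg/L.

27.1 mg/L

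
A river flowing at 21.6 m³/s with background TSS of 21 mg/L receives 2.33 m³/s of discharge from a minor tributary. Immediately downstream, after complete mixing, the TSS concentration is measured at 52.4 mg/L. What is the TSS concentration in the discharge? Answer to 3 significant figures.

Mass balance: 21.60·21.00 + 2.330·Cₑ = 23.93·52.40
→ Cₑ = (23.93·52.40 − 21.60·21.00) / 2.330 = 343.5 mg/L.

343 mg/L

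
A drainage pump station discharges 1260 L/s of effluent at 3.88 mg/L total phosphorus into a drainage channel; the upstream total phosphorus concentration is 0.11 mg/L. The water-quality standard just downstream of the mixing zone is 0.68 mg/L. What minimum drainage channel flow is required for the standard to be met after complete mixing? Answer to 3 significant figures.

7070 L/s

Set C_mix = 0.68: (Q·0.1100 + 1260·3.880) / (Q + 1260) = 0.68
→ Q = 1260·(3.880 − 0.68)/(0.68 − 0.1100) = 7074 L/s.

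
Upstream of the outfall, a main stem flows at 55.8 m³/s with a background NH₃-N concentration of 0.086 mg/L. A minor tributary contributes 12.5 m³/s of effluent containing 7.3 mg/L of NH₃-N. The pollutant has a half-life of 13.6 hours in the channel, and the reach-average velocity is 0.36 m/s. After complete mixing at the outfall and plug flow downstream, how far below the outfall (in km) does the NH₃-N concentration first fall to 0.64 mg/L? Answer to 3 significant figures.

Conservation of mass: C = (55.80·0.08600 + 12.50·7.300) / 68.30 = 96.05/68.30 = 1.406 mg/L.
Half-life 13.6 h → k = ln 2 / 13.6 = 0.05097 h⁻¹ = 1.223 d⁻¹.
Set 1.406·exp(−k·t) = 0.64 → t = ln(1.406/0.64)/k = 55610 s = 15.45 h.
Distance = v·t = 0.36·55610 = 20020 m = 20.02 km.

20.0 km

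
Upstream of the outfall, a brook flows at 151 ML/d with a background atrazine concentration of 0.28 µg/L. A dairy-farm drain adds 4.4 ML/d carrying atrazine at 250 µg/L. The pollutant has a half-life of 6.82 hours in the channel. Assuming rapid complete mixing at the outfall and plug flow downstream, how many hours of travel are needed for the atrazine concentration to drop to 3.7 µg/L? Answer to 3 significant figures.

6.75 h

After mixing, C = (151.0·0.2800 + 4.400·250.0) / 155.4 = 1142/155.4 = 7.351 µg/L.
Half-life 6.82 h → k = ln 2 / 6.82 = 0.1016 h⁻¹ = 2.439 d⁻¹.
7.351·exp(−k·t) = 3.7 → t = ln(7.351/3.7)/k = 24310 s = 6.754 h.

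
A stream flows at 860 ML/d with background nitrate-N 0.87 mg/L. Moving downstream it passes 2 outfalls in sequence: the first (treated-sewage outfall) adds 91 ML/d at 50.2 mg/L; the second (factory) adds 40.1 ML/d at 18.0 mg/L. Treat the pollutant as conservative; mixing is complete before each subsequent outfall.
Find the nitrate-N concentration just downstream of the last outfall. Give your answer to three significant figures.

6.09 mg/L

Outfall 1: combined Q = 951.0 ML/d; C = (860.0·0.8700 + 91.00·50.20)/951.0 = 5.590 mg/L.
Outfall 2: combined Q = 991.1 ML/d; C = (951.0·5.590 + 40.10·18.00)/991.1 = 6.092 mg/L.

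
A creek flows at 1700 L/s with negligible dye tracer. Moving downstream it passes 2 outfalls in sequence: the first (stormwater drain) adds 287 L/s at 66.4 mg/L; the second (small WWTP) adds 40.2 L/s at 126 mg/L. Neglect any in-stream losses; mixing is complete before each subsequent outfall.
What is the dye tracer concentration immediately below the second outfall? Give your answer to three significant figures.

After outfall 1: Q = 1700 + 287.0 = 1987 L/s; C = (1700·0 + 287.0·66.40)/1987 = 9.591 mg/L.
After outfall 2: Q = 1987 + 40.20 = 2027 L/s; C = (1987·9.591 + 40.20·126.0)/2027 = 11.90 mg/L.

11.9 mg/L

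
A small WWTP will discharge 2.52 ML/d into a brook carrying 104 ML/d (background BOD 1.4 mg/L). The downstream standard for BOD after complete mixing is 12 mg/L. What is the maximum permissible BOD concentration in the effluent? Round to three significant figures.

449 mg/L

At the limit, (Qr·Cr + Qe·Cₑ)/(Qr + Qe) = 12:
Cₑ = (106.5·12 − 104.0·1.400) / 2.520 = 449.5 mg/L.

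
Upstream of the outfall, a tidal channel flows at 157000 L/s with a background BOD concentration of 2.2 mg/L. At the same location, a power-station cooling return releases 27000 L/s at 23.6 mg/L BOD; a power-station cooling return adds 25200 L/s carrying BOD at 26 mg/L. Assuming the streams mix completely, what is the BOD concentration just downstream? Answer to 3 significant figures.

7.83 mg/L

After mixing, C = (157000·2.200 + 27000·23.60 + 25200·26.00) / 209200 = 1638000/209200 = 7.829 mg/L.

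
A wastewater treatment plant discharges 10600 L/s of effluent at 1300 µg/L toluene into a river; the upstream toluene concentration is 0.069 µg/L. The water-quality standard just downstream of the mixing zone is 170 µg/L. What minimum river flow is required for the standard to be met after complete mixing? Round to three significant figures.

Set C_mix = 170: (Q·0.06900 + 10600·1300) / (Q + 10600) = 170
→ Q = 10600·(1300 − 170)/(170 − 0.06900) = 70490 L/s.

70500 L/s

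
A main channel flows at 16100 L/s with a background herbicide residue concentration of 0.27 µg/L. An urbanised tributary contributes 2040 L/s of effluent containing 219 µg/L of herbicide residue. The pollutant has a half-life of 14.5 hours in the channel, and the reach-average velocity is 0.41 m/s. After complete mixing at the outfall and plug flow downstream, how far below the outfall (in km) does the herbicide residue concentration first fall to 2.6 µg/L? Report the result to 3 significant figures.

Flow-weighted average: C = (16100·0.2700 + 2040·219.0) / 18140 = 451100/18140 = 24.87 µg/L.
Half-life 14.5 h → k = ln 2 / 14.5 = 0.04780 h⁻¹ = 1.147 d⁻¹.
Set 24.87·exp(−k·t) = 2.6 → t = ln(24.87/2.6)/k = 170100 s = 47.24 h.
Distance = v·t = 0.41·170100 = 69720 m = 69.72 km.

69.7 km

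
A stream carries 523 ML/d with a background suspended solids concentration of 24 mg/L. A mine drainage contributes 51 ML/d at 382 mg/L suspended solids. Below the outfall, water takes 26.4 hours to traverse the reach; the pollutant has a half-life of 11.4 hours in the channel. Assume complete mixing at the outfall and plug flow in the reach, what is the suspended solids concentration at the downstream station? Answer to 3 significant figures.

11.2 mg/L

After mixing, C = (523.0·24.00 + 51.00·382.0) / 574.0 = 32030/574.0 = 55.81 mg/L.
Half-life 11.4 h → k = ln 2 / 11.4 = 0.06080 h⁻¹ = 1.459 d⁻¹.
First-order decay: C = 55.81·exp(−k·t) = 55.81·0.2009 = 11.21 mg/L.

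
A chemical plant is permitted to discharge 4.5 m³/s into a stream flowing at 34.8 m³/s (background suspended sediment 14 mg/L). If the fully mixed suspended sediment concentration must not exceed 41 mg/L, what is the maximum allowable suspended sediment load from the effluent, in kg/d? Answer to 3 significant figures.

Mass balance at the limit: 34.80·14.00 + 4.500·Cₑ = 39.30·41 → Cₑ = 249.8 mg/L.
Load = 4.500 m³/s × 249.8 g/m³ × 86 400 s/d = 97120 kg/d.

97100 kg/d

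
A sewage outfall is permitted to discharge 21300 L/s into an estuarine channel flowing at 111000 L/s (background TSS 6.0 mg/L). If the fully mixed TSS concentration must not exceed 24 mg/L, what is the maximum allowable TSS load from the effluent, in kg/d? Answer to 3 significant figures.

Mass balance at the limit: 111000·6.000 + 21300·Cₑ = 132300·24 → Cₑ = 117.8 mg/L.
21300 L/s = 21.30 m³/s. Load = 21.30 m³/s × 117.8 g/m³ × 86 400 s/d = 216800 kg/d.

217000 kg/d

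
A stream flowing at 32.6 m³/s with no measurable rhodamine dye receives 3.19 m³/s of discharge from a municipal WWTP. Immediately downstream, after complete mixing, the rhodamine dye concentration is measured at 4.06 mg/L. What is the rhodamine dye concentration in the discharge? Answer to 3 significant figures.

Mass balance: 32.60·0 + 3.190·Cₑ = 35.79·4.060
→ Cₑ = (35.79·4.060 − 32.60·0) / 3.190 = 45.55 mg/L.

45.6 mg/L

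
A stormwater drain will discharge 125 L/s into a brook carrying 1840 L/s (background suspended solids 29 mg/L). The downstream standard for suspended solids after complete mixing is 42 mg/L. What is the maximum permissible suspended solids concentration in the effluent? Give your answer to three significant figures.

At the limit, (Qr·Cr + Qe·Cₑ)/(Qr + Qe) = 42:
Cₑ = (1965·42 − 1840·29.00) / 125.0 = 233.4 mg/L.

233 mg/L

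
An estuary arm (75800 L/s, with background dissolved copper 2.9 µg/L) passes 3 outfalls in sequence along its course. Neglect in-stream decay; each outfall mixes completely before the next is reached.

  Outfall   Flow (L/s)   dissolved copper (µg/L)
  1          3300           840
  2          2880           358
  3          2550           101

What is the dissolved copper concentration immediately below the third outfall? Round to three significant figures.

50.6 µg/L

Below outfall 1: Q → 79100 L/s, C = (75800·2.900 + 3300·840.0)/79100 = 37.82 µg/L.
Below outfall 2: Q → 81980 L/s, C = (79100·37.82 + 2880·358.0)/81980 = 49.07 µg/L.
Below outfall 3: Q → 84530 L/s, C = (81980·49.07 + 2550·101.0)/84530 = 50.64 µg/L.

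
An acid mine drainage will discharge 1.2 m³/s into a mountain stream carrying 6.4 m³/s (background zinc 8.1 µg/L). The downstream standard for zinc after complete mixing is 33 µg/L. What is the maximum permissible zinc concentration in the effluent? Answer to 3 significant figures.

166 µg/L

At the limit, (Qr·Cr + Qe·Cₑ)/(Qr + Qe) = 33:
Cₑ = (7.600·33 − 6.400·8.100) / 1.200 = 165.8 µg/L.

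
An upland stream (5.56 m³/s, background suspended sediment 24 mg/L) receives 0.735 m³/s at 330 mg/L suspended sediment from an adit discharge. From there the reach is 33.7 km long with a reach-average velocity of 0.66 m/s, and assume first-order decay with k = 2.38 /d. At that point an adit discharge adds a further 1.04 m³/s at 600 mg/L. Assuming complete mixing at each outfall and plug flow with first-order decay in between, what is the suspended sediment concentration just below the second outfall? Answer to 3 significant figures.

Conservation of mass: C = (5.560·24.00 + 0.7350·330.0) / 6.295 = 376.0/6.295 = 59.73 mg/L; combined flow 6.295 m³/s.
Travel time t = 33.7·1000 / 0.66 = 51060 s = 14.18 h.
Applying C = C₀e^(−kt): 59.73 × 0.2450 = 14.63 mg/L.
Second outfall: C = (6.295·14.63 + 1.040·600.0)/7.335 = 97.63 mg/L.

97.6 mg/L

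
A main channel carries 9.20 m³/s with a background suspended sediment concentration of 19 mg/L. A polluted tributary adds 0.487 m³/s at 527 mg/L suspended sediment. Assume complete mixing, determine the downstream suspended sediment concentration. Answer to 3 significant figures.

44.5 mg/L

Conservation of mass: C = (9.200·19.00 + 0.4870·527.0) / 9.687 = 431.4/9.687 = 44.54 mg/L.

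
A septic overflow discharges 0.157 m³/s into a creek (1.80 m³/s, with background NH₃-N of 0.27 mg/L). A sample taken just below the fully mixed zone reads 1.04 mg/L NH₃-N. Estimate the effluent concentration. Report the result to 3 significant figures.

Mass balance: 1.800·0.2700 + 0.1570·Cₑ = 1.957·1.040
→ Cₑ = (1.957·1.040 − 1.800·0.2700) / 0.1570 = 9.868 mg/L.

9.87 mg/L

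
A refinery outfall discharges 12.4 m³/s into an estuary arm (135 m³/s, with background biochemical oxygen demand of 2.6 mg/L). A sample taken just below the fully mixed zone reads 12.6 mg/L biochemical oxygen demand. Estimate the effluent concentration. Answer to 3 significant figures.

121 mg/L

Mass balance: 135.0·2.600 + 12.40·Cₑ = 147.4·12.60
→ Cₑ = (147.4·12.60 − 135.0·2.600) / 12.40 = 121.5 mg/L.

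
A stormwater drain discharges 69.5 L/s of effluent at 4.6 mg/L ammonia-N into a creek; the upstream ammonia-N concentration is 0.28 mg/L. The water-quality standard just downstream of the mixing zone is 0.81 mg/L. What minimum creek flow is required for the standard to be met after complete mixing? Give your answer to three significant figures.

Set C_mix = 0.81: (Q·0.2800 + 69.50·4.600) / (Q + 69.50) = 0.81
→ Q = 69.50·(4.600 − 0.81)/(0.81 − 0.2800) = 497.0 L/s.

497 L/s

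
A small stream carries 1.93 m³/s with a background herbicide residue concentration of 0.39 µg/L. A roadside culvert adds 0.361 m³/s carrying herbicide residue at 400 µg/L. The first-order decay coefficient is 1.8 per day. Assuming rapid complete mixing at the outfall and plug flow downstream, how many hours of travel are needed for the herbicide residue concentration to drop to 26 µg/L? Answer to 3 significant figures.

Conservation of mass: C = (1.930·0.3900 + 0.3610·400.0) / 2.291 = 145.2/2.291 = 63.36 µg/L.
63.36·exp(−k·t) = 26 → t = ln(63.36/26)/k = 42750 s = 11.88 h.

11.9 h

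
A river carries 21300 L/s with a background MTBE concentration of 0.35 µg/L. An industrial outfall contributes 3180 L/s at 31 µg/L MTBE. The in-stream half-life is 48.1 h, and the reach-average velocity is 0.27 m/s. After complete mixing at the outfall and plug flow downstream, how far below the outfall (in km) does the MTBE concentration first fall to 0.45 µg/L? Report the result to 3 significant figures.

153 km

Mass balance: C = (21300·0.3500 + 3180·31.00) / 24480 = 106000/24480 = 4.331 µg/L.
Half-life 48.1 h → k = ln 2 / 48.1 = 0.01441 h⁻¹ = 0.3459 d⁻¹.
Set 4.331·exp(−k·t) = 0.45 → t = ln(4.331/0.45)/k = 565700 s = 157.1 h.
Distance = v·t = 0.27·565700 = 152700 m = 152.7 km.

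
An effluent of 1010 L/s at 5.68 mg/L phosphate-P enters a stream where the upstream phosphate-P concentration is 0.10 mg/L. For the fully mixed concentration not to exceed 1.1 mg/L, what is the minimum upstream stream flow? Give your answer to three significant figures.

4630 L/s

Set C_mix = 1.1: (Q·0.1000 + 1010·5.680) / (Q + 1010) = 1.1
→ Q = 1010·(5.680 − 1.1)/(1.1 − 0.1000) = 4626 L/s.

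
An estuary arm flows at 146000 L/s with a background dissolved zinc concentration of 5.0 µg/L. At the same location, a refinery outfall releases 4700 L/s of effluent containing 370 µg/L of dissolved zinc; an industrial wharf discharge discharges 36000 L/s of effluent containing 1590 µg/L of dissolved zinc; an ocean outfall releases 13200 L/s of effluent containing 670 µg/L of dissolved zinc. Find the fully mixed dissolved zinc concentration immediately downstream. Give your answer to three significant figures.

Mass balance: C = (146000·5.000 + 4700·370.0 + 36000·1590 + 13200·670.0) / 199900 = 68550000/199900 = 342.9 µg/L.

343 µg/L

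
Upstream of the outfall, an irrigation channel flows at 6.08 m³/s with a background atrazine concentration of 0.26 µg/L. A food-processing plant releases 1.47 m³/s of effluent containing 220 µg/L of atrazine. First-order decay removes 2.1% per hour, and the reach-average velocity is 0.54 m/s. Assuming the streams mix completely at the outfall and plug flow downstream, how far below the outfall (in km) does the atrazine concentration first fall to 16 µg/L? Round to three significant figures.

Mixed concentration C = ΣQC/ΣQ = (6.080·0.2600 + 1.470·220.0) / 7.550 = 325.0/7.550 = 43.04 µg/L.
2.1%/h lost → k = −ln(1 − 0.021) = 0.02122 h⁻¹.
Set 43.04·exp(−k·t) = 16 → t = ln(43.04/16)/k = 167900 s = 46.63 h.
Distance = v·t = 0.54·167900 = 90650 m = 90.65 km.

90.6 km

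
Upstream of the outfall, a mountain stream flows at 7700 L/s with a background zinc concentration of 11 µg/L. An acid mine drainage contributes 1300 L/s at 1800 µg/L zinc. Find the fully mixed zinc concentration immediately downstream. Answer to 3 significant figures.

Mixed concentration C = ΣQC/ΣQ = (7700·11.00 + 1300·1800) / 9000 = 2425000/9000 = 269.4 µg/L.

269 µg/L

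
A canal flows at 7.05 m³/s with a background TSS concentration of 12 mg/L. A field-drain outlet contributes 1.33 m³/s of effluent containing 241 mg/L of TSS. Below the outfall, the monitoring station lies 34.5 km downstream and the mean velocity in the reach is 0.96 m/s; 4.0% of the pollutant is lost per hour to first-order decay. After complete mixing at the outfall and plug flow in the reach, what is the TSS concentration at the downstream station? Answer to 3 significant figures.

Mass balance: C = (7.050·12.00 + 1.330·241.0) / 8.380 = 405.1/8.380 = 48.34 mg/L.
Travel time t = 34.5·1000 / 0.96 = 35940 s = 9.983 h.
4.0%/h lost → k = −ln(1 − 0.04) = 0.04082 h⁻¹.
First-order decay: C = 48.34·exp(−k·t) = 48.34·0.6653 = 32.16 mg/L.

32.2 mg/L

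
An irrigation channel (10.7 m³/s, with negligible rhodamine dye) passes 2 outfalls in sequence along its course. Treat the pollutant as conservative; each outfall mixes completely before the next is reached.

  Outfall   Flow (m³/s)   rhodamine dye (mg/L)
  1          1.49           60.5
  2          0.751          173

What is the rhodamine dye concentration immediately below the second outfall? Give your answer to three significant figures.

17.0 mg/L

Below outfall 1: Q → 12.19 m³/s, C = (10.70·0 + 1.490·60.50)/12.19 = 7.395 mg/L.
Below outfall 2: Q → 12.94 m³/s, C = (12.19·7.395 + 0.7510·173.0)/12.94 = 17.01 mg/L.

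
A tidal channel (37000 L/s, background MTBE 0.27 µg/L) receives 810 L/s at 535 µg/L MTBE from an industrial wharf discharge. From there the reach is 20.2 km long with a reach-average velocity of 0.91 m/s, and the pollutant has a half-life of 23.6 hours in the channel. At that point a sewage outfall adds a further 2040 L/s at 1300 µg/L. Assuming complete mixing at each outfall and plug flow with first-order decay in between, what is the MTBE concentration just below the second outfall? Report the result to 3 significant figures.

75.8 µg/L

After mixing, C = (37000·0.2700 + 810.0·535.0) / 37810 = 443300/37810 = 11.73 µg/L; combined flow 37810 L/s.
Travel time t = 20.2·1000 / 0.91 = 22200 s = 6.166 h.
Half-life 23.6 h → k = ln 2 / 23.6 = 0.02937 h⁻¹ = 0.7049 d⁻¹.
Applying C = C₀e^(−kt): 11.73 × 0.8344 = 9.783 µg/L.
At the second outfall, C = (37810·9.783 + 2040·1300) / (37810 + 2040) = 75.83 µg/L.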